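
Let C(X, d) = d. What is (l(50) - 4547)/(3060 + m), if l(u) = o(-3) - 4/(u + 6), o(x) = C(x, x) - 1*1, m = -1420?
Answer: -12743/4592 ≈ -2.7750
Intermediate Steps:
o(x) = -1 + x (o(x) = x - 1*1 = x - 1 = -1 + x)
l(u) = -4 - 4/(6 + u) (l(u) = (-1 - 3) - 4/(u + 6) = -4 - 4/(6 + u))
(l(50) - 4547)/(3060 + m) = (4*(-7 - 1*50)/(6 + 50) - 4547)/(3060 - 1420) = (4*(-7 - 50)/56 - 4547)/1640 = (4*(1/56)*(-57) - 4547)*(1/1640) = (-57/14 - 4547)*(1/1640) = -63715/14*1/1640 = -12743/4592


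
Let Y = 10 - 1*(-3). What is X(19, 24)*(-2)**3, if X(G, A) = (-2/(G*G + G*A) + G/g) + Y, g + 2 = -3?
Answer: -300576/4085 ≈ -73.580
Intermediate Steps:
g = -5 (g = -2 - 3 = -5)
Y = 13 (Y = 10 + 3 = 13)
X(G, A) = 13 - 2/(G**2 + A*G) - G/5 (X(G, A) = (-2/(G*G + G*A) + G/(-5)) + 13 = (-2/(G**2 + A*G) + G*(-1/5)) + 13 = (-2/(G**2 + A*G) - G/5) + 13 = 13 - 2/(G**2 + A*G) - G/5)
X(19, 24)*(-2)**3 = ((1/5)*(-10 - 1*19**3 + 65*19**2 - 1*24*19**2 + 65*24*19)/(19*(24 + 19)))*(-2)**3 = ((1/5)*(1/19)*(-10 - 1*6859 + 65*361 - 1*24*361 + 29640)/43)*(-8) = ((1/5)*(1/19)*(1/43)*(-10 - 6859 + 23465 - 8664 + 29640))*(-8) = ((1/5)*(1/19)*(1/43)*37572)*(-8) = (37572/4085)*(-8) = -300576/4085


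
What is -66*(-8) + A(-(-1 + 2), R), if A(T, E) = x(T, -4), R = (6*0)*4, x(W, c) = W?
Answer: 527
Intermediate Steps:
R = 0 (R = 0*4 = 0)
A(T, E) = T
-66*(-8) + A(-(-1 + 2), R) = -66*(-8) - (-1 + 2) = 528 - 1*1 = 528 - 1 = 527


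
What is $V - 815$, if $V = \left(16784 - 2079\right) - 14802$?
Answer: $-912$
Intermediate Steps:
$V = -97$ ($V = 14705 - 14802 = -97$)
$V - 815 = -97 - 815 = -912$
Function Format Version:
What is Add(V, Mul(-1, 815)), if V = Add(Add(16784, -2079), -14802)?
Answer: -912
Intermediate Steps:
V = -97 (V = Add(14705, -14802) = -97)
Add(V, Mul(-1, 815)) = Add(-97, Mul(-1, 815)) = Add(-97, -815) = -912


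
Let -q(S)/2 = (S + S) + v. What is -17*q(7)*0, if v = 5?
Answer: 0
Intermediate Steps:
q(S) = -10 - 4*S (q(S) = -2*((S + S) + 5) = -2*(2*S + 5) = -2*(5 + 2*S) = -10 - 4*S)
-17*q(7)*0 = -17*(-10 - 4*7)*0 = -17*(-10 - 28)*0 = -17*(-38)*0 = 646*0 = 0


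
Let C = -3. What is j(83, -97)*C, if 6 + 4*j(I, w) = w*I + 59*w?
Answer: 10335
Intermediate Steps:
j(I, w) = -3/2 + 59*w/4 + I*w/4 (j(I, w) = -3/2 + (w*I + 59*w)/4 = -3/2 + (I*w + 59*w)/4 = -3/2 + (59*w + I*w)/4 = -3/2 + (59*w/4 + I*w/4) = -3/2 + 59*w/4 + I*w/4)
j(83, -97)*C = (-3/2 + (59/4)*(-97) + (¼)*83*(-97))*(-3) = (-3/2 - 5723/4 - 8051/4)*(-3) = -3445*(-3) = 10335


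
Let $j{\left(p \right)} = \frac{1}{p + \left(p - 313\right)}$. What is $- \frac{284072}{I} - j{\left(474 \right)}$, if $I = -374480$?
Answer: $\frac{4500281}{5944870} \approx 0.757$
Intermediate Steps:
$j{\left(p \right)} = \frac{1}{-313 + 2 p}$ ($j{\left(p \right)} = \frac{1}{p + \left(-313 + p\right)} = \frac{1}{-313 + 2 p}$)
$- \frac{284072}{I} - j{\left(474 \right)} = - \frac{284072}{-374480} - \frac{1}{-313 + 2 \cdot 474} = \left(-284072\right) \left(- \frac{1}{374480}\right) - \frac{1}{-313 + 948} = \frac{35509}{46810} - \frac{1}{635} = \frac{4500281}{5944870}$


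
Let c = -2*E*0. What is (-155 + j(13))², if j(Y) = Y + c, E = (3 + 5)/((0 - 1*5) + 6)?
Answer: 20164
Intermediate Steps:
E = 8 (E = 8/((0 - 5) + 6) = 8/(-5 + 6) = 8/1 = 8*1 = 8)
c = 0 (c = -2*8*0 = -16*0 = 0)
j(Y) = Y (j(Y) = Y + 0 = Y)
(-155 + j(13))² = (-155 + 13)² = (-142)² = 20164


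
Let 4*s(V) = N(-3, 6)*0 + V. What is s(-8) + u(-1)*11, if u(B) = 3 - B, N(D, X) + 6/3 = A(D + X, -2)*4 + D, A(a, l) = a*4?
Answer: 42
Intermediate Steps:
A(a, l) = 4*a
N(D, X) = -2 + 16*X + 17*D (N(D, X) = -2 + ((4*(D + X))*4 + D) = -2 + ((4*D + 4*X)*4 + D) = -2 + ((16*D + 16*X) + D) = -2 + (16*X + 17*D) = -2 + 16*X + 17*D)
s(V) = V/4 (s(V) = ((-2 + 16*6 + 17*(-3))*0 + V)/4 = ((-2 + 96 - 51)*0 + V)/4 = (43*0 + V)/4 = (0 + V)/4 = V/4)
s(-8) + u(-1)*11 = (¼)*(-8) + (3 - 1*(-1))*11 = -2 + (3 + 1)*11 = -2 + 4*11 = -2 + 44 = 42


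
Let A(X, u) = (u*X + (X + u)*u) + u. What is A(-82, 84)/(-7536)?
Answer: 553/628 ≈ 0.88057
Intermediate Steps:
A(X, u) = u + X*u + u*(X + u) (A(X, u) = (X*u + u*(X + u)) + u = u + X*u + u*(X + u))
A(-82, 84)/(-7536) = (84*(1 + 84 + 2*(-82)))/(-7536) = (84*(1 + 84 - 164))*(-1/7536) = (84*(-79))*(-1/7536) = -6636*(-1/7536) = 553/628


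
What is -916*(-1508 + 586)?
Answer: 844552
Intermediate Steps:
-916*(-1508 + 586) = -916*(-922) = -1*(-844552) = 844552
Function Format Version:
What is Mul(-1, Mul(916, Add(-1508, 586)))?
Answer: 844552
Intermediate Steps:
Mul(-1, Mul(916, Add(-1508, 586))) = Mul(-1, Mul(916, -922)) = Mul(-1, -844552) = 844552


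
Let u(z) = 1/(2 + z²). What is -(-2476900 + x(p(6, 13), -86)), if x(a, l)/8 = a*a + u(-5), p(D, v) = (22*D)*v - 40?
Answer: -539862524/27 ≈ -1.9995e+7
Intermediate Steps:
p(D, v) = -40 + 22*D*v (p(D, v) = 22*D*v - 40 = -40 + 22*D*v)
x(a, l) = 8/27 + 8*a² (x(a, l) = 8*(a*a + 1/(2 + (-5)²)) = 8*(a² + 1/(2 + 25)) = 8*(a² + 1/27) = 8*(1/27 + a²) = 8/27 + 8*a²)
-(-2476900 + x(p(6, 13), -86)) = -(-2476900 + (8/27 + 8*(-40 + 22*6*13)²)) = -(-2476900 + (8/27 + 8*(-40 + 1716)²)) = -(-2476900 + (8/27 + 8*1676²)) = -(-2476900 + (8/27 + 8*2808976)) = -(-2476900 + (8/27 + 22471808)) = -(-2476900 + 606738824/27) = -1*539862524/27 = -539862524/27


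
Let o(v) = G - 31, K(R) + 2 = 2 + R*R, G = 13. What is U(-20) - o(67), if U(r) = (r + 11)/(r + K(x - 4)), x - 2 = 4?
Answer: 297/16 ≈ 18.563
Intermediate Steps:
x = 6 (x = 2 + 4 = 6)
K(R) = R² (K(R) = -2 + (2 + R*R) = -2 + (2 + R²) = R²)
U(r) = (11 + r)/(4 + r) (U(r) = (r + 11)/(r + (6 - 4)²) = (11 + r)/(r + 2²) = (11 + r)/(r + 4) = (11 + r)/(4 + r))
o(v) = -18 (o(v) = 13 - 31 = -18)
U(-20) - o(67) = (11 - 20)/(4 - 20) - 1*(-18) = -9/(-16) + 18 = -1/16*(-9) + 18 = 9/16 + 18 = 297/16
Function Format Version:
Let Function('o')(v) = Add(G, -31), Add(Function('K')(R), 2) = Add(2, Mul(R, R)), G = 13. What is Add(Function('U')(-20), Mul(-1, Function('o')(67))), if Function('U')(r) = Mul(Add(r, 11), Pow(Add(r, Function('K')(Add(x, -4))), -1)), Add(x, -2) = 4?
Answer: Rational(297, 16) ≈ 18.563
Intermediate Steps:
x = 6 (x = Add(2, 4) = 6)
Function('K')(R) = Pow(R, 2) (Function('K')(R) = Add(-2, Add(2, Mul(R, R))) = Add(-2, Add(2, Pow(R, 2))) = Pow(R, 2))
Function('U')(r) = Mul(Pow(Add(4, r), -1), Add(11, r)) (Function('U')(r) = Mul(Add(r, 11), Pow(Add(r, Pow(Add(6, -4), 2)), -1)) = Mul(Add(11, r), Pow(Add(r, Pow(2, 2)), -1)) = Mul(Add(11, r), Pow(Add(r, 4), -1)) = Mul(Add(11, r), Pow(Add(4, r), -1)) = Mul(Pow(Add(4, r), -1), Add(11, r)))
Function('o')(v) = -18 (Function('o')(v) = Add(13, -31) = -18)
Add(Function('U')(-20), Mul(-1, Function('o')(67))) = Add(Mul(Pow(Add(4, -20), -1), Add(11, -20)), Mul(-1, -18)) = Add(Mul(Pow(-16, -1), -9), 18) = Add(Mul(Rational(-1, 16), -9), 18) = Add(Rational(9, 16), 18) = Rational(297, 16)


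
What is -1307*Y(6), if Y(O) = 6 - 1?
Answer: -6535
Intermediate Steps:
Y(O) = 5
-1307*Y(6) = -1307*5 = -6535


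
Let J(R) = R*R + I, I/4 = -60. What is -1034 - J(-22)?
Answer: -1278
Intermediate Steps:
I = -240 (I = 4*(-60) = -240)
J(R) = -240 + R² (J(R) = R*R - 240 = R² - 240 = -240 + R²)
-1034 - J(-22) = -1034 - (-240 + (-22)²) = -1034 - (-240 + 484) = -1034 - 1*244 = -1034 - 244 = -1278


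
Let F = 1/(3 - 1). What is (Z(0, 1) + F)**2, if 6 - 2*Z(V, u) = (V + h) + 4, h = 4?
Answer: 1/4 ≈ 0.25000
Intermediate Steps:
Z(V, u) = -1 - V/2 (Z(V, u) = 3 - ((V + 4) + 4)/2 = 3 - ((4 + V) + 4)/2 = 3 - (8 + V)/2 = 3 + (-4 - V/2) = -1 - V/2)
F = 1/2 ≈ 0.50000
(Z(0, 1) + F)**2 = ((-1 - 1/2*0) + 1/2)**2 = ((-1 + 0) + 1/2)**2 = (-1 + 1/2)**2 = (-1/2)**2 = 1/4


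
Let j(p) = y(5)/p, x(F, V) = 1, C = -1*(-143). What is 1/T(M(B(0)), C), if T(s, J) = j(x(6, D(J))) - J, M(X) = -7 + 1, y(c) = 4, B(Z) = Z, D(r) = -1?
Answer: -1/139 ≈ -0.0071942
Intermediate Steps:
C = 143
j(p) = 4/p
M(X) = -6
T(s, J) = 4 - J (T(s, J) = 4/1 - J = 4*1 - J = 4 - J)
1/T(M(B(0)), C) = 1/(4 - 1*143) = 1/(4 - 143) = 1/(-139) = -1/139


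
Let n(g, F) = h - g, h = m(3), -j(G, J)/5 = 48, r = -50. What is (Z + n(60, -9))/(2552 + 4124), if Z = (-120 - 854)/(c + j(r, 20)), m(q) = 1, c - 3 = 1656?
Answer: -84695/9473244 ≈ -0.0089404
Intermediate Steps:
c = 1659 (c = 3 + 1656 = 1659)
j(G, J) = -240 (j(G, J) = -5*48 = -240)
Z = -974/1419 (Z = (-120 - 854)/(1659 - 240) = -974/1419 ≈ -0.68640)
h = 1
n(g, F) = 1 - g
(Z + n(60, -9))/(2552 + 4124) = (-974/1419 + (1 - 1*60))/(2552 + 4124) = (-974/1419 + (1 - 60))/6676 = (-974/1419 - 59)*(1/6676) = -84695/1419*1/6676 = -84695/9473244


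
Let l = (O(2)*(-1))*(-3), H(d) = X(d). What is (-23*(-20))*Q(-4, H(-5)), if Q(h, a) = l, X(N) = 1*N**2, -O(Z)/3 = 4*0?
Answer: 0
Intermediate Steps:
O(Z) = 0 (O(Z) = -12*0 = -3*0 = 0)
X(N) = N**2
H(d) = d**2
l = 0 (l = (0*(-1))*(-3) = 0*(-3) = 0)
Q(h, a) = 0
(-23*(-20))*Q(-4, H(-5)) = -23*(-20)*0 = 460*0 = 0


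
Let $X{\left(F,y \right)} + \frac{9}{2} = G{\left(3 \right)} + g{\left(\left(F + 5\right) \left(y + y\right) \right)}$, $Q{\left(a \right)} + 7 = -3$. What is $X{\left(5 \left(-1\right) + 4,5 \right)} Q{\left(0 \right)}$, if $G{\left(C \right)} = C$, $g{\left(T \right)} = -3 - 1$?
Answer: $55$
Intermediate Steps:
$g{\left(T \right)} = -4$ ($g{\left(T \right)} = -3 - 1 = -4$)
$Q{\left(a \right)} = -10$ ($Q{\left(a \right)} = -7 - 3 = -10$)
$X{\left(F,y \right)} = - \frac{11}{2}$ ($X{\left(F,y \right)} = - \frac{9}{2} + \left(3 - 4\right) = - \frac{9}{2} - 1 = - \frac{11}{2}$)
$X{\left(5 \left(-1\right) + 4,5 \right)} Q{\left(0 \right)} = \left(- \frac{11}{2}\right) \left(-10\right) = 55$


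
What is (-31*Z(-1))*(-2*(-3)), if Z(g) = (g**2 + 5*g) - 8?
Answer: 2232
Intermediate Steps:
Z(g) = -8 + g**2 + 5*g
(-31*Z(-1))*(-2*(-3)) = (-31*(-8 + (-1)**2 + 5*(-1)))*(-2*(-3)) = -31*(-8 + 1 - 5)*6 = -31*(-12)*6 = 372*6 = 2232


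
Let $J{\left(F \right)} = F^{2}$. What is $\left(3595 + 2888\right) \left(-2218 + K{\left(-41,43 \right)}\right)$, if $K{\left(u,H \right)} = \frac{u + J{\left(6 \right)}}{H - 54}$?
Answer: $- \frac{158139819}{11} \approx -1.4376 \cdot 10^{7}$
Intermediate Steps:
$K{\left(u,H \right)} = \frac{36 + u}{-54 + H}$ ($K{\left(u,H \right)} = \frac{u + 6^{2}}{H - 54} = \frac{u + 36}{-54 + H} = \frac{36 + u}{-54 + H}$)
$\left(3595 + 2888\right) \left(-2218 + K{\left(-41,43 \right)}\right) = \left(3595 + 2888\right) \left(-2218 + \frac{36 - 41}{-54 + 43}\right) = 6483 \left(-2218 + \frac{1}{-11} \left(-5\right)\right) = 6483 \left(-2218 - - \frac{5}{11}\right) = 6483 \left(-2218 + \frac{5}{11}\right) = 6483 \left(- \frac{24393}{11}\right) = - \frac{158139819}{11}$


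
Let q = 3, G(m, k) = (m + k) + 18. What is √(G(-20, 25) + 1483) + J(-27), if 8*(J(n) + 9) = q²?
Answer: -63/8 + √1506 ≈ 30.932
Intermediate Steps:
G(m, k) = 18 + k + m (G(m, k) = (k + m) + 18 = 18 + k + m)
J(n) = -63/8 (J(n) = -9 + (⅛)*3² = -9 + (⅛)*9 = -9 + 9/8 = -63/8)
√(G(-20, 25) + 1483) + J(-27) = √((18 + 25 - 20) + 1483) - 63/8 = √(23 + 1483) - 63/8 = √1506 - 63/8 = -63/8 + √1506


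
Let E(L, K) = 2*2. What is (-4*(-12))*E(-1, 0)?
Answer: 192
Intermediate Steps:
E(L, K) = 4
(-4*(-12))*E(-1, 0) = -4*(-12)*4 = 48*4 = 192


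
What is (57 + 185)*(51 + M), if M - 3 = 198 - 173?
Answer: 19118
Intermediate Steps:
M = 28 (M = 3 + (198 - 173) = 3 + 25 = 28)
(57 + 185)*(51 + M) = (57 + 185)*(51 + 28) = 242*79 = 19118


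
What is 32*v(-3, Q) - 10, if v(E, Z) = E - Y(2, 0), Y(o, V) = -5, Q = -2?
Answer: 54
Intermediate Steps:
v(E, Z) = 5 + E (v(E, Z) = E - 1*(-5) = E + 5 = 5 + E)
32*v(-3, Q) - 10 = 32*(5 - 3) - 10 = 32*2 - 10 = 64 - 10 = 54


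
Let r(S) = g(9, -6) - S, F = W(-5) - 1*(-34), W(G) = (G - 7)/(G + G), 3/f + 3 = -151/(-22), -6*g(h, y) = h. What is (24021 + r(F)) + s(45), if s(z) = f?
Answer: 4077463/170 ≈ 23985.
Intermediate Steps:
g(h, y) = -h/6
f = 66/85 (f = 3/(-3 - 151/(-22)) = 3/(-3 - 151*(-1/22)) = 3/(-3 + 151/22) = 3/(85/22) = 3*(22/85) = 66/85 ≈ 0.77647)
W(G) = (-7 + G)/(2*G) (W(G) = (-7 + G)/((2*G)) = (-7 + G)*(1/(2*G)) = (-7 + G)/(2*G))
F = 176/5 (F = (½)*(-7 - 5)/(-5) - 1*(-34) = (½)*(-⅕)*(-12) + 34 = 6/5 + 34 = 176/5 ≈ 35.200)
s(z) = 66/85
r(S) = -3/2 - S (r(S) = -⅙*9 - S = -3/2 - S)
(24021 + r(F)) + s(45) = (24021 + (-3/2 - 1*176/5)) + 66/85 = (24021 + (-3/2 - 176/5)) + 66/85 = (24021 - 367/10) + 66/85 = 239843/10 + 66/85 = 4077463/170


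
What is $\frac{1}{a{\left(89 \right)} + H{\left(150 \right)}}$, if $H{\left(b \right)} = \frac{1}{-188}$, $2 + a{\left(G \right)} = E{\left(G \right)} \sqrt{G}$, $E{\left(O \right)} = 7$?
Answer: $\frac{70876}{153993055} + \frac{247408 \sqrt{89}}{153993055} \approx 0.015617$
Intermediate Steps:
$a{\left(G \right)} = -2 + 7 \sqrt{G}$
$H{\left(b \right)} = - \frac{1}{188}$
$\frac{1}{a{\left(89 \right)} + H{\left(150 \right)}} = \frac{1}{\left(-2 + 7 \sqrt{89}\right) - \frac{1}{188}} = \frac{1}{- \frac{377}{188} + 7 \sqrt{89}}$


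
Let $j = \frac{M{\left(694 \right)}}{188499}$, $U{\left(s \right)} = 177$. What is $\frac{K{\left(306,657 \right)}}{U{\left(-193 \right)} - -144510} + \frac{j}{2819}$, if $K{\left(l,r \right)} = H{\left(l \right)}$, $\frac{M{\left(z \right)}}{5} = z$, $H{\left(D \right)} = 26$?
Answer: $\frac{1590878844}{8542620801983} \approx 0.00018623$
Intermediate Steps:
$M{\left(z \right)} = 5 z$
$K{\left(l,r \right)} = 26$
$j = \frac{3470}{188499}$ ($j = \frac{5 \cdot 694}{188499} = 3470 \cdot \frac{1}{188499} = \frac{3470}{188499} \approx 0.018409$)
$\frac{K{\left(306,657 \right)}}{U{\left(-193 \right)} - -144510} + \frac{j}{2819} = \frac{26}{177 - -144510} + \frac{3470}{188499 \cdot 2819} = \frac{26}{177 + 144510} + \frac{3470}{188499} \cdot \frac{1}{2819} = \frac{26}{144687} + \frac{3470}{531378681} = \frac{1590878844}{8542620801983}$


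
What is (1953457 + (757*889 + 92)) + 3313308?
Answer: 5939830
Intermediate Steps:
(1953457 + (757*889 + 92)) + 3313308 = (1953457 + (672973 + 92)) + 3313308 = (1953457 + 673065) + 3313308 = 2626522 + 3313308 = 5939830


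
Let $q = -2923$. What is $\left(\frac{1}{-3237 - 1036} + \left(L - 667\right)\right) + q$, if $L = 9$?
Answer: $- \frac{15301614}{4273} \approx -3581.0$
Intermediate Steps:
$\left(\frac{1}{-3237 - 1036} + \left(L - 667\right)\right) + q = \left(\frac{1}{-3237 - 1036} + \left(9 - 667\right)\right) - 2923 = \left(\frac{1}{-4273} + \left(9 - 667\right)\right) - 2923 = \left(- \frac{1}{4273} - 658\right) - 2923 = - \frac{2811635}{4273} - 2923 = - \frac{15301614}{4273}$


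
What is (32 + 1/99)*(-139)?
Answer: -440491/99 ≈ -4449.4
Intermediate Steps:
(32 + 1/99)*(-139) = (3169/99)*(-139) = -440491/99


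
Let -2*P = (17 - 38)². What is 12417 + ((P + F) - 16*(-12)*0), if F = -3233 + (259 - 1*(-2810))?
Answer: 24065/2 ≈ 12033.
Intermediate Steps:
F = -164 (F = -3233 + (259 + 2810) = -3233 + 3069 = -164)
P = -441/2 (P = -(17 - 38)²/2 = -½*(-21)² = -½*441 = -441/2 ≈ -220.50)
12417 + ((P + F) - 16*(-12)*0) = 12417 + ((-441/2 - 164) - 16*(-12)*0) = 12417 + (-769/2 + 192*0) = 12417 + (-769/2 + 0) = 12417 - 769/2 = 24065/2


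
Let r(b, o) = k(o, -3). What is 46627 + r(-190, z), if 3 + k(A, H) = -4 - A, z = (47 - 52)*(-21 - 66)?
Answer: 46185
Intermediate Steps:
z = 435 (z = -5*(-87) = 435)
k(A, H) = -7 - A (k(A, H) = -3 + (-4 - A) = -7 - A)
r(b, o) = -7 - o
46627 + r(-190, z) = 46627 + (-7 - 1*435) = 46627 + (-7 - 435) = 46627 - 442 = 46185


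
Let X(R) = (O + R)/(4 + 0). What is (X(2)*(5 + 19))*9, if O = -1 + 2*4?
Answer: 486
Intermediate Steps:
O = 7 (O = -1 + 8 = 7)
X(R) = 7/4 + R/4 (X(R) = (7 + R)/(4 + 0) = (7 + R)/4 = (7 + R)*(¼) = 7/4 + R/4)
(X(2)*(5 + 19))*9 = ((7/4 + (¼)*2)*(5 + 19))*9 = ((7/4 + ½)*24)*9 = ((9/4)*24)*9 = 54*9 = 486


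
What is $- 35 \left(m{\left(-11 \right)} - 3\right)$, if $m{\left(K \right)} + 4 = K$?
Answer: $630$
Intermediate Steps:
$m{\left(K \right)} = -4 + K$
$- 35 \left(m{\left(-11 \right)} - 3\right) = - 35 \left(\left(-4 - 11\right) - 3\right) = - 35 \left(-15 - 3\right) = \left(-35\right) \left(-18\right) = 630$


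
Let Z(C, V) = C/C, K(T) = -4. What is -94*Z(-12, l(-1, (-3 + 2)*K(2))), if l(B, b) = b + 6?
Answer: -94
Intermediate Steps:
l(B, b) = 6 + b
Z(C, V) = 1
-94*Z(-12, l(-1, (-3 + 2)*K(2))) = -94*1 = -94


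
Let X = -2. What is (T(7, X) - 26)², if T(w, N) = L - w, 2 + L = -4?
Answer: 1521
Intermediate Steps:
L = -6 (L = -2 - 4 = -6)
T(w, N) = -6 - w
(T(7, X) - 26)² = ((-6 - 1*7) - 26)² = ((-6 - 7) - 26)² = (-13 - 26)² = (-39)² = 1521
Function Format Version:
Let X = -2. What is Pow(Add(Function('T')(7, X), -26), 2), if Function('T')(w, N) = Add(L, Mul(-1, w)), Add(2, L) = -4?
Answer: 1521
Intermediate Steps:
L = -6 (L = Add(-2, -4) = -6)
Function('T')(w, N) = Add(-6, Mul(-1, w))
Pow(Add(Function('T')(7, X), -26), 2) = Pow(Add(Add(-6, Mul(-1, 7)), -26), 2) = Pow(Add(Add(-6, -7), -26), 2) = Pow(Add(-13, -26), 2) = Pow(-39, 2) = 1521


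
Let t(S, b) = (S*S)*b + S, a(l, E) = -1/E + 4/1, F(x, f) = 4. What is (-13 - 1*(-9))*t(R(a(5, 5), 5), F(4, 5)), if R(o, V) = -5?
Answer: -380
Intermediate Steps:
a(l, E) = 4 - 1/E (a(l, E) = -1/E + 4*1 = -1/E + 4 = 4 - 1/E)
t(S, b) = S + b*S**2 (t(S, b) = S**2*b + S = b*S**2 + S = S + b*S**2)
(-13 - 1*(-9))*t(R(a(5, 5), 5), F(4, 5)) = (-13 - 1*(-9))*(-5*(1 - 5*4)) = (-13 + 9)*(-5*(1 - 20)) = -(-20)*(-19) = -4*95 = -380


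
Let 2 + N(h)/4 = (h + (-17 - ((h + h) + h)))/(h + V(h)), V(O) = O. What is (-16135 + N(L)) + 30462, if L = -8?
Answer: 57277/4 ≈ 14319.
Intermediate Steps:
N(h) = -8 + 2*(-17 - 2*h)/h (N(h) = -8 + 4*((h + (-17 - ((h + h) + h)))/(h + h)) = -8 + 4*((h + (-17 - (2*h + h)))/((2*h))) = -8 + 4*((h + (-17 - 3*h))*(1/(2*h))) = -8 + 4*((-17 - 2*h)*(1/(2*h))) = -8 + 4*((-17 - 2*h)/(2*h)) = -8 + 2*(-17 - 2*h)/h)
(-16135 + N(L)) + 30462 = (-16135 + (-12 - 34/(-8))) + 30462 = (-16135 + (-12 - 34*(-⅛))) + 30462 = (-16135 + (-12 + 17/4)) + 30462 = (-16135 - 31/4) + 30462 = -64571/4 + 30462 = 57277/4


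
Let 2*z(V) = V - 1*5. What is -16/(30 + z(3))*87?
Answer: -48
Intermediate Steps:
z(V) = -5/2 + V/2 (z(V) = (V - 1*5)/2 = (V - 5)/2 = (-5 + V)/2 = -5/2 + V/2)
-16/(30 + z(3))*87 = -16/(30 + (-5/2 + (½)*3))*87 = -16/(30 + (-5/2 + 3/2))*87 = -16/(30 - 1)*87 = -16/29*87 = -48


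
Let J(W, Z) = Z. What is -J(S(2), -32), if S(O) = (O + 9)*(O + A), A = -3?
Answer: 32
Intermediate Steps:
S(O) = (-3 + O)*(9 + O) (S(O) = (O + 9)*(O - 3) = (9 + O)*(-3 + O) = (-3 + O)*(9 + O))
-J(S(2), -32) = -1*(-32) = 32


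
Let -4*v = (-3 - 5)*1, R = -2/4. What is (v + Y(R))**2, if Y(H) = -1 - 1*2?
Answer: 1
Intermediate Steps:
R = -1/2 (R = -2*1/4 = -1/2 ≈ -0.50000)
Y(H) = -3 (Y(H) = -1 - 2 = -3)
v = 2 (v = -(-3 - 5)/4 = -(-2) = -1/4*(-8) = 2)
(v + Y(R))**2 = (2 - 3)**2 = (-1)**2 = 1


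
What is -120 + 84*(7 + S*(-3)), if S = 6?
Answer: -1044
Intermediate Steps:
-120 + 84*(7 + S*(-3)) = -120 + 84*(7 + 6*(-3)) = -120 + 84*(7 - 18) = -120 + 84*(-11) = -120 - 924 = -1044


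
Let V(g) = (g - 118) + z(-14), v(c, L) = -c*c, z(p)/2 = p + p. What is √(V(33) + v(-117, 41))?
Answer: I*√13830 ≈ 117.6*I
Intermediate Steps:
z(p) = 4*p (z(p) = 2*(p + p) = 2*(2*p) = 4*p)
v(c, L) = -c²
V(g) = -174 + g (V(g) = (g - 118) + 4*(-14) = (-118 + g) - 56 = -174 + g)
√(V(33) + v(-117, 41)) = √((-174 + 33) - 1*(-117)²) = √(-141 - 1*13689) = √(-141 - 13689) = √(-13830) = I*√13830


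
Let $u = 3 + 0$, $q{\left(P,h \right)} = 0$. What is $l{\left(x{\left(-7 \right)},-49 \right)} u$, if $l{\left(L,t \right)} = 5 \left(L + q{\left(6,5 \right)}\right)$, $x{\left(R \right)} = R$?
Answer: $-105$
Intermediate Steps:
$l{\left(L,t \right)} = 5 L$ ($l{\left(L,t \right)} = 5 \left(L + 0\right) = 5 L$)
$u = 3$
$l{\left(x{\left(-7 \right)},-49 \right)} u = 5 \left(-7\right) 3 = \left(-35\right) 3 = -105$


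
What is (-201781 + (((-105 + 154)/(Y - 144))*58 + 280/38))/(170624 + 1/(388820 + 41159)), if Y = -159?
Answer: -499491466889305/422360790316029 ≈ -1.1826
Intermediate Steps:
(-201781 + (((-105 + 154)/(Y - 144))*58 + 280/38))/(170624 + 1/(388820 + 41159)) = (-201781 + (((-105 + 154)/(-159 - 144))*58 + 280/38))/(170624 + 1/(388820 + 41159)) = (-201781 + ((49/(-303))*58 + 280*(1/38)))/(170624 + 1/429979) = (-201781 + ((49*(-1/303))*58 + 140/19))/(170624 + 1/429979) = (-201781 + (-49/303*58 + 140/19))/(73364736897/429979) = (-201781 + (-2842/303 + 140/19))*(429979/73364736897) = (-201781 - 11578/5757)*(429979/73364736897) = -1161664795/5757*429979/73364736897 = -499491466889305/422360790316029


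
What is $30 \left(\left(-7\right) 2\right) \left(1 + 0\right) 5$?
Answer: $-2100$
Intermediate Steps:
$30 \left(\left(-7\right) 2\right) \left(1 + 0\right) 5 = 30 \left(-14\right) 1 \cdot 5 = \left(-420\right) 5 = -2100$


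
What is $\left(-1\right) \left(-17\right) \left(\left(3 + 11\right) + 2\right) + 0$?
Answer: $272$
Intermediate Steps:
$\left(-1\right) \left(-17\right) \left(\left(3 + 11\right) + 2\right) + 0 = 17 \left(14 + 2\right) + 0 = 17 \cdot 16 + 0 = 272 + 0 = 272$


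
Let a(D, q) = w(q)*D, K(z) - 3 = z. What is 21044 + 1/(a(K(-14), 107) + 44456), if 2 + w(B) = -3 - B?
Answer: 961458273/45688 ≈ 21044.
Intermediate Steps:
w(B) = -5 - B (w(B) = -2 + (-3 - B) = -5 - B)
K(z) = 3 + z
a(D, q) = D*(-5 - q) (a(D, q) = (-5 - q)*D = D*(-5 - q))
21044 + 1/(a(K(-14), 107) + 44456) = 21044 + 1/(-(3 - 14)*(5 + 107) + 44456) = 21044 + 1/(-1*(-11)*112 + 44456) = 21044 + 1/(1232 + 44456) = 21044 + 1/45688 = 961458273/45688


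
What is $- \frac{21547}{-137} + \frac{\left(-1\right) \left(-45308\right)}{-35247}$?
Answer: $\frac{753259913}{4828839} \approx 155.99$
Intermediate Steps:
$- \frac{21547}{-137} + \frac{\left(-1\right) \left(-45308\right)}{-35247} = \left(-21547\right) \left(- \frac{1}{137}\right) + 45308 \left(- \frac{1}{35247}\right) = \frac{21547}{137} - \frac{45308}{35247} = \frac{753259913}{4828839}$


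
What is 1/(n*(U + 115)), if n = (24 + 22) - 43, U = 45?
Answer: 1/480 ≈ 0.0020833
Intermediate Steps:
n = 3 (n = 46 - 43 = 3)
1/(n*(U + 115)) = 1/(3*(45 + 115)) = 1/(3*160) = 1/480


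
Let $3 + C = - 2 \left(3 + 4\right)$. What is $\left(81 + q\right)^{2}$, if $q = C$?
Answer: $4096$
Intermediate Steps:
$C = -17$ ($C = -3 - 2 \left(3 + 4\right) = -3 - 14 = -17$)
$q = -17$
$\left(81 + q\right)^{2} = \left(81 - 17\right)^{2} = 64^{2} = 4096$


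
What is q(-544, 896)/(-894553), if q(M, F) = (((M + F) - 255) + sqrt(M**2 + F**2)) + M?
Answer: 447/894553 - 32*sqrt(1073)/894553 ≈ -0.00067208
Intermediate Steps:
q(M, F) = -255 + F + sqrt(F**2 + M**2) + 2*M (q(M, F) = (((F + M) - 255) + sqrt(F**2 + M**2)) + M = ((-255 + F + M) + sqrt(F**2 + M**2)) + M = (-255 + F + M + sqrt(F**2 + M**2)) + M = -255 + F + sqrt(F**2 + M**2) + 2*M)
q(-544, 896)/(-894553) = (-255 + 896 + sqrt(896**2 + (-544)**2) + 2*(-544))/(-894553) = (-255 + 896 + sqrt(802816 + 295936) - 1088)*(-1/894553) = (-255 + 896 + sqrt(1098752) - 1088)*(-1/894553) = (-255 + 896 + 32*sqrt(1073) - 1088)*(-1/894553) = (-447 + 32*sqrt(1073))*(-1/894553) = 447/894553 - 32*sqrt(1073)/894553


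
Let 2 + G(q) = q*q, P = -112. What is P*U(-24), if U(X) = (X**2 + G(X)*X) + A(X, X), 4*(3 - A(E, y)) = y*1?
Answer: 1477392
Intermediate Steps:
A(E, y) = 3 - y/4
G(q) = -2 + q**2 (G(q) = -2 + q*q = -2 + q**2)
U(X) = 3 + X**2 - X/4 + X*(-2 + X**2) (U(X) = (X**2 + (-2 + X**2)*X) + (3 - X/4) = (X**2 + X*(-2 + X**2)) + (3 - X/4) = 3 + X**2 - X/4 + X*(-2 + X**2))
P*U(-24) = -112*(3 + (-24)**2 + (-24)**3 - 9/4*(-24)) = -112*(3 + 576 - 13824 + 54) = -112*(-13191) = 1477392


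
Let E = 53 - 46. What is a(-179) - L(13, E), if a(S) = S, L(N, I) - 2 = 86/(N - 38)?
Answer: -4439/25 ≈ -177.56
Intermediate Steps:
E = 7
L(N, I) = 2 + 86/(-38 + N) (L(N, I) = 2 + 86/(N - 38) = 2 + 86/(-38 + N))
a(-179) - L(13, E) = -179 - 2*(5 + 13)/(-38 + 13) = -179 - 2*18/(-25) = -179 - 2*(-1)*18/25 = -179 - 1*(-36/25) = -179 + 36/25 = -4439/25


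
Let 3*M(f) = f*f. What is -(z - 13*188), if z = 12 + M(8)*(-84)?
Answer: 4224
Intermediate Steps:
M(f) = f**2/3 (M(f) = (f*f)/3 = f**2/3)
z = -1780 (z = 12 + ((1/3)*8**2)*(-84) = 12 + ((1/3)*64)*(-84) = 12 + (64/3)*(-84) = 12 - 1792 = -1780)
-(z - 13*188) = -(-1780 - 13*188) = -(-1780 - 2444) = -1*(-4224) = 4224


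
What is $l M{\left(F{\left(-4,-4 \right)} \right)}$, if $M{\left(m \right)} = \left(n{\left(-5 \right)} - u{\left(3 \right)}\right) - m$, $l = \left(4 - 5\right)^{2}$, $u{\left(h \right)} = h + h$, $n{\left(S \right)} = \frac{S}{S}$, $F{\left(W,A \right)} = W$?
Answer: $-1$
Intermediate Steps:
$n{\left(S \right)} = 1$
$u{\left(h \right)} = 2 h$
$l = 1$ ($l = \left(-1\right)^{2} = 1$)
$M{\left(m \right)} = -5 - m$ ($M{\left(m \right)} = \left(1 - 2 \cdot 3\right) - m = \left(1 - 6\right) - m = -5 - m$)
$l M{\left(F{\left(-4,-4 \right)} \right)} = 1 \left(-5 - -4\right) = 1 \left(-5 + 4\right) = 1 \left(-1\right) = -1$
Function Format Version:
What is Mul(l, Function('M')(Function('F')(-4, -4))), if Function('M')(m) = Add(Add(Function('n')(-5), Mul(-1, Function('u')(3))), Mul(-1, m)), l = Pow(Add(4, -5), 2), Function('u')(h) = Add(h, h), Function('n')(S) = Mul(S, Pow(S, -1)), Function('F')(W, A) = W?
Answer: -1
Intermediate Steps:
Function('n')(S) = 1
Function('u')(h) = Mul(2, h)
l = 1 (l = Pow(-1, 2) = 1)
Function('M')(m) = Add(-5, Mul(-1, m)) (Function('M')(m) = Add(Add(1, Mul(-1, Mul(2, 3))), Mul(-1, m)) = Add(Add(1, Mul(-1, 6)), Mul(-1, m)) = Add(Add(1, -6), Mul(-1, m)) = Add(-5, Mul(-1, m)))
Mul(l, Function('M')(Function('F')(-4, -4))) = Mul(1, Add(-5, Mul(-1, -4))) = Mul(1, Add(-5, 4)) = Mul(1, -1) = -1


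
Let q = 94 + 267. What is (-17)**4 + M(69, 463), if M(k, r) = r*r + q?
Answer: 298251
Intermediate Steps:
q = 361
M(k, r) = 361 + r**2 (M(k, r) = r*r + 361 = r**2 + 361 = 361 + r**2)
(-17)**4 + M(69, 463) = (-17)**4 + (361 + 463**2) = 83521 + (361 + 214369) = 83521 + 214730 = 298251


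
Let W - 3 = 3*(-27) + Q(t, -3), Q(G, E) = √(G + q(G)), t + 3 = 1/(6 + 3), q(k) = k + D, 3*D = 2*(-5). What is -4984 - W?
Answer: -4906 - I*√82/3 ≈ -4906.0 - 3.0185*I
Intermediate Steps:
D = -10/3 (D = (2*(-5))/3 = (⅓)*(-10) = -10/3 ≈ -3.3333)
q(k) = -10/3 + k (q(k) = k - 10/3 = -10/3 + k)
t = -26/9 (t = -3 + 1/(6 + 3) = -3 + 1/9 = -3 + ⅑ = -26/9 ≈ -2.8889)
Q(G, E) = √(-10/3 + 2*G) (Q(G, E) = √(G + (-10/3 + G)) = √(-10/3 + 2*G))
W = -78 + I*√82/3 (W = 3 + (3*(-27) + √(-30 + 18*(-26/9))/3) = 3 + (-81 + √(-30 - 52)/3) = 3 + (-81 + √(-82)/3) = 3 + (-81 + (I*√82)/3) = 3 + (-81 + I*√82/3) = -78 + I*√82/3 ≈ -78.0 + 3.0185*I)
-4984 - W = -4984 - (-78 + I*√82/3) = -4984 + (78 - I*√82/3) = -4906 - I*√82/3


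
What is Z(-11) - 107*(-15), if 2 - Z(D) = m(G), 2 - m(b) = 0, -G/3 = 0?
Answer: 1605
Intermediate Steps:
G = 0 (G = -3*0 = 0)
m(b) = 2 (m(b) = 2 - 1*0 = 2 + 0 = 2)
Z(D) = 0 (Z(D) = 2 - 1*2 = 2 - 2 = 0)
Z(-11) - 107*(-15) = 0 - 107*(-15) = 0 + 1605 = 1605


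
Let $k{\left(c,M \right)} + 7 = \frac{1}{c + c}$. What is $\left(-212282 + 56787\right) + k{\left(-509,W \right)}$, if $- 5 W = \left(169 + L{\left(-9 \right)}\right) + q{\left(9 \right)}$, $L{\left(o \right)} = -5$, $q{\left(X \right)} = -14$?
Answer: $- \frac{158301037}{1018} \approx -1.555 \cdot 10^{5}$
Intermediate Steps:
$W = -30$ ($W = - \frac{\left(169 - 5\right) - 14}{5} = - \frac{164 - 14}{5} = \left(- \frac{1}{5}\right) 150 = -30$)
$k{\left(c,M \right)} = -7 + \frac{1}{2 c}$ ($k{\left(c,M \right)} = -7 + \frac{1}{c + c} = -7 + \frac{1}{2 c}$)
$\left(-212282 + 56787\right) + k{\left(-509,W \right)} = \left(-212282 + 56787\right) - \left(7 - \frac{1}{2 \left(-509\right)}\right) = -155495 + \left(-7 + \frac{1}{2} \left(- \frac{1}{509}\right)\right) = -155495 - \frac{7127}{1018} = - \frac{158301037}{1018}$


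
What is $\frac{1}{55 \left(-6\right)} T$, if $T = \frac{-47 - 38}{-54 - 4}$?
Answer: $- \frac{17}{3828} \approx -0.004441$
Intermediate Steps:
$T = \frac{85}{58}$ ($T = - \frac{85}{-58} = \left(-85\right) \left(- \frac{1}{58}\right) = \frac{85}{58} \approx 1.4655$)
$\frac{1}{55 \left(-6\right)} T = \frac{1}{55 \left(-6\right)} \frac{85}{58} = \frac{1}{55} \left(- \frac{1}{6}\right) \frac{85}{58} = \left(- \frac{1}{330}\right) \frac{85}{58} = - \frac{17}{3828}$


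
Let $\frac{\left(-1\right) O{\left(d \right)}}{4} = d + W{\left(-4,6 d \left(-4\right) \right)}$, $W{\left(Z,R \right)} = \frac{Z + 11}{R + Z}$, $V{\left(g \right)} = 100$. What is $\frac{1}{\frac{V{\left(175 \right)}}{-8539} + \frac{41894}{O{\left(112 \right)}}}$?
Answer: $- \frac{2574482883}{240784368518} \approx -0.010692$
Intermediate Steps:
$W{\left(Z,R \right)} = \frac{11 + Z}{R + Z}$
$O{\left(d \right)} = - \frac{28}{-4 - 24 d} - 4 d$ ($O{\left(d \right)} = - 4 \left(d + \frac{11 - 4}{6 d \left(-4\right) - 4}\right) = - 4 \left(d + \frac{1}{- 24 d - 4} \cdot 7\right) = - 4 \left(d + \frac{1}{-4 - 24 d} 7\right) = - 4 \left(d + \frac{7}{-4 - 24 d}\right) = - \frac{28}{-4 - 24 d} - 4 d$)
$\frac{1}{\frac{V{\left(175 \right)}}{-8539} + \frac{41894}{O{\left(112 \right)}}} = \frac{1}{\frac{100}{-8539} + \frac{41894}{\frac{1}{1 + 6 \cdot 112} \left(7 - 448 \left(1 + 6 \cdot 112\right)\right)}} = \frac{1}{100 \left(- \frac{1}{8539}\right) + \frac{41894}{\frac{1}{1 + 672} \left(7 - 448 \left(1 + 672\right)\right)}} = \frac{1}{- \frac{100}{8539} + \frac{41894}{\frac{1}{673} \left(7 - 448 \cdot 673\right)}} = \frac{1}{- \frac{100}{8539} + \frac{41894}{\frac{1}{673} \left(7 - 301504\right)}} = \frac{1}{- \frac{100}{8539} + \frac{41894}{\frac{1}{673} \left(-301497\right)}} = \frac{1}{- \frac{100}{8539} + \frac{41894}{- \frac{301497}{673}}} = \frac{1}{- \frac{100}{8539} + 41894 \left(- \frac{673}{301497}\right)} = \frac{1}{- \frac{100}{8539} - \frac{28194662}{301497}} = \frac{1}{- \frac{240784368518}{2574482883}} = - \frac{2574482883}{240784368518}$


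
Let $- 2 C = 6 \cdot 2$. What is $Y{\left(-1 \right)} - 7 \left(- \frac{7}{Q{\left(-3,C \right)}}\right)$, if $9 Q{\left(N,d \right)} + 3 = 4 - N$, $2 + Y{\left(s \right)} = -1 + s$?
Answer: $\frac{425}{4} \approx 106.25$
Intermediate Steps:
$C = -6$ ($C = - \frac{6 \cdot 2}{2} = \left(- \frac{1}{2}\right) 12 = -6$)
$Y{\left(s \right)} = -3 + s$ ($Y{\left(s \right)} = -2 + \left(-1 + s\right) = -3 + s$)
$Q{\left(N,d \right)} = \frac{1}{9} - \frac{N}{9}$ ($Q{\left(N,d \right)} = - \frac{1}{3} + \frac{4 - N}{9} = - \frac{1}{3} - \left(- \frac{4}{9} + \frac{N}{9}\right) = \frac{1}{9} - \frac{N}{9}$)
$Y{\left(-1 \right)} - 7 \left(- \frac{7}{Q{\left(-3,C \right)}}\right) = \left(-3 - 1\right) - 7 \left(- \frac{7}{\frac{1}{9} - - \frac{1}{3}}\right) = -4 - 7 \left(- \frac{7}{\frac{1}{9} + \frac{1}{3}}\right) = -4 - 7 \left(- \frac{7}{\frac{4}{9}}\right) = -4 - 7 \left(\left(-7\right) \frac{9}{4}\right) = -4 - - \frac{441}{4} = -4 + \frac{441}{4} = \frac{425}{4}$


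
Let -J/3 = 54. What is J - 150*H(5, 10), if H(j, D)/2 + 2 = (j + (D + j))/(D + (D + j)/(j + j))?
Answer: -1926/23 ≈ -83.739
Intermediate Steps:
J = -162 (J = -3*54 = -162)
H(j, D) = -4 + 2*(D + 2*j)/(D + (D + j)/(2*j)) (H(j, D) = -4 + 2*((j + (D + j))/(D + (D + j)/(j + j))) = -4 + 2*((D + 2*j)/(D + (D + j)/((2*j)))) = -4 + 2*((D + 2*j)/(D + (D + j)*(1/(2*j)))) = -4 + 2*((D + 2*j)/(D + (D + j)/(2*j))) = -4 + 2*(D + 2*j)/(D + (D + j)/(2*j)))
J - 150*H(5, 10) = -162 - 600*(-1*10 - 1*5 + 2*5² - 1*10*5)/(10 + 5 + 2*10*5) = -162 - 600*(-10 - 5 + 2*25 - 50)/(10 + 5 + 100) = -162 - 600*(-10 - 5 + 50 - 50)/115 = -162 - 600*(-15)/115 = -162 - 150*(-12/23) = -162 + 1800/23 = -1926/23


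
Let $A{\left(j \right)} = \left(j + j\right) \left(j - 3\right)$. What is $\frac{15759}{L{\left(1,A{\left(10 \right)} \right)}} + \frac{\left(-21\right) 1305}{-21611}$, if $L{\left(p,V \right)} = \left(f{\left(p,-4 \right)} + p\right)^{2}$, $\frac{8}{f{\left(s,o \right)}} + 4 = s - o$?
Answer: $\frac{38087506}{194499} \approx 195.82$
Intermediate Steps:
$f{\left(s,o \right)} = \frac{8}{-4 + s - o}$ ($f{\left(s,o \right)} = \frac{8}{-4 - \left(o - s\right)} = \frac{8}{-4 + s - o}$)
$A{\left(j \right)} = 2 j \left(-3 + j\right)$
$L{\left(p,V \right)} = \left(p + \frac{8}{p}\right)^{2}$ ($L{\left(p,V \right)} = \left(\frac{8}{-4 + p - -4} + p\right)^{2} = \left(\frac{8}{-4 + p + 4} + p\right)^{2} = \left(\frac{8}{p} + p\right)^{2} = \left(p + \frac{8}{p}\right)^{2}$)
$\frac{15759}{L{\left(1,A{\left(10 \right)} \right)}} + \frac{\left(-21\right) 1305}{-21611} = \frac{15759}{1^{-2} \left(8 + 1^{2}\right)^{2}} + \frac{\left(-21\right) 1305}{-21611} = \frac{15759}{1 \left(8 + 1\right)^{2}} - - \frac{27405}{21611} = \frac{15759}{1 \cdot 9^{2}} + \frac{27405}{21611} = \frac{15759}{1 \cdot 81} + \frac{27405}{21611} = \frac{15759}{81} + \frac{27405}{21611} = 15759 \cdot \frac{1}{81} + \frac{27405}{21611} = \frac{1751}{9} + \frac{27405}{21611} = \frac{38087506}{194499}$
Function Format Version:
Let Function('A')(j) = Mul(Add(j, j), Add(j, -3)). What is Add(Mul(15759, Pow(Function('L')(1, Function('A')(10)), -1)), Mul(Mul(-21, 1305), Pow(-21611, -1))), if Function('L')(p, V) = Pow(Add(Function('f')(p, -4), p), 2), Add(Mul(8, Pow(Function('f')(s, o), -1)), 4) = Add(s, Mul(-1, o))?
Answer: Rational(38087506, 194499) ≈ 195.82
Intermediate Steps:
Function('f')(s, o) = Mul(8, Pow(Add(-4, s, Mul(-1, o)), -1)) (Function('f')(s, o) = Mul(8, Pow(Add(-4, Add(s, Mul(-1, o))), -1)) = Mul(8, Pow(Add(-4, s, Mul(-1, o)), -1)))
Function('A')(j) = Mul(2, j, Add(-3, j)) (Function('A')(j) = Mul(Mul(2, j), Add(-3, j)) = Mul(2, j, Add(-3, j)))
Function('L')(p, V) = Pow(Add(p, Mul(8, Pow(p, -1))), 2) (Function('L')(p, V) = Pow(Add(Mul(8, Pow(Add(-4, p, Mul(-1, -4)), -1)), p), 2) = Pow(Add(Mul(8, Pow(Add(-4, p, 4), -1)), p), 2) = Pow(Add(Mul(8, Pow(p, -1)), p), 2) = Pow(Add(p, Mul(8, Pow(p, -1))), 2))
Add(Mul(15759, Pow(Function('L')(1, Function('A')(10)), -1)), Mul(Mul(-21, 1305), Pow(-21611, -1))) = Add(Mul(15759, Pow(Mul(Pow(1, -2), Pow(Add(8, Pow(1, 2)), 2)), -1)), Mul(Mul(-21, 1305), Pow(-21611, -1))) = Add(Mul(15759, Pow(Mul(1, Pow(Add(8, 1), 2)), -1)), Mul(-27405, Rational(-1, 21611))) = Add(Mul(15759, Pow(Mul(1, Pow(9, 2)), -1)), Rational(27405, 21611)) = Add(Mul(15759, Pow(Mul(1, 81), -1)), Rational(27405, 21611)) = Add(Mul(15759, Pow(81, -1)), Rational(27405, 21611)) = Add(Mul(15759, Rational(1, 81)), Rational(27405, 21611)) = Add(Rational(1751, 9), Rational(27405, 21611)) = Rational(38087506, 194499)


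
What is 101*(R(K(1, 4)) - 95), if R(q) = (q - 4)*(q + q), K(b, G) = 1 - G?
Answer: -5353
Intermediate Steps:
R(q) = 2*q*(-4 + q) (R(q) = (-4 + q)*(2*q) = 2*q*(-4 + q))
101*(R(K(1, 4)) - 95) = 101*(2*(1 - 1*4)*(-4 + (1 - 1*4)) - 95) = 101*(2*(1 - 4)*(-4 + (1 - 4)) - 95) = 101*(2*(-3)*(-4 - 3) - 95) = 101*(2*(-3)*(-7) - 95) = 101*(42 - 95) = 101*(-53) = -5353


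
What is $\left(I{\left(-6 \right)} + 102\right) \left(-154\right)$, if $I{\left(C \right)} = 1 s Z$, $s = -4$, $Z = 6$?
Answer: $-12012$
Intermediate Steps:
$I{\left(C \right)} = -24$ ($I{\left(C \right)} = 1 \left(-4\right) 6 = \left(-4\right) 6 = -24$)
$\left(I{\left(-6 \right)} + 102\right) \left(-154\right) = \left(-24 + 102\right) \left(-154\right) = 78 \left(-154\right) = -12012$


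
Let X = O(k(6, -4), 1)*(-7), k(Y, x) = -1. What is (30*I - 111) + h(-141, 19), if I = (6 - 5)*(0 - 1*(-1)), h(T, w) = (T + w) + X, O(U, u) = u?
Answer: -210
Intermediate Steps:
X = -7 (X = 1*(-7) = -7)
h(T, w) = -7 + T + w (h(T, w) = (T + w) - 7 = -7 + T + w)
I = 1 (I = 1*(0 + 1) = 1*1 = 1)
(30*I - 111) + h(-141, 19) = (30*1 - 111) + (-7 - 141 + 19) = (30 - 111) - 129 = -81 - 129 = -210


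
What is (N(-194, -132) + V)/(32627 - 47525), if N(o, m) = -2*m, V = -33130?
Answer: 16433/7449 ≈ 2.2061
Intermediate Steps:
(N(-194, -132) + V)/(32627 - 47525) = (-2*(-132) - 33130)/(32627 - 47525) = (264 - 33130)/(-14898) = -32866*(-1/14898) = 16433/7449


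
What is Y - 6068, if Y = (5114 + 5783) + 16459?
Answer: 21288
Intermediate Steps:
Y = 27356 (Y = 10897 + 16459 = 27356)
Y - 6068 = 27356 - 6068 = 21288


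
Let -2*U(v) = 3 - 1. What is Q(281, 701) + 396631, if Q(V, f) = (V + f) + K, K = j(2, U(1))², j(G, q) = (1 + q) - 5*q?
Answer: 397638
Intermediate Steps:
U(v) = -1 (U(v) = -(3 - 1)/2 = -½*2 = -1)
j(G, q) = 1 - 4*q
K = 25 (K = (1 - 4*(-1))² = (1 + 4)² = 5² = 25)
Q(V, f) = 25 + V + f (Q(V, f) = (V + f) + 25 = 25 + V + f)
Q(281, 701) + 396631 = (25 + 281 + 701) + 396631 = 1007 + 396631 = 397638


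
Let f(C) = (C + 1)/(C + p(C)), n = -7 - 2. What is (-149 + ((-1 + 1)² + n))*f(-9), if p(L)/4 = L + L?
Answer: -1264/81 ≈ -15.605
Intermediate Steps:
n = -9
p(L) = 8*L (p(L) = 4*(L + L) = 4*(2*L) = 8*L)
f(C) = (1 + C)/(9*C) (f(C) = (C + 1)/(C + 8*C) = (1 + C)/((9*C)) = (1 + C)*(1/(9*C)) = (1 + C)/(9*C))
(-149 + ((-1 + 1)² + n))*f(-9) = (-149 + ((-1 + 1)² - 9))*((⅑)*(1 - 9)/(-9)) = (-149 + (0² - 9))*((⅑)*(-⅑)*(-8)) = (-149 + (0 - 9))*(8/81) = (-149 - 9)*(8/81) = -158*8/81 = -1264/81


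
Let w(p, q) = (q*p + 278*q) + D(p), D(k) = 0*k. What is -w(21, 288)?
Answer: -86112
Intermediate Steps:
D(k) = 0
w(p, q) = 278*q + p*q (w(p, q) = (q*p + 278*q) + 0 = (p*q + 278*q) + 0 = (278*q + p*q) + 0 = 278*q + p*q)
-w(21, 288) = -288*(278 + 21) = -288*299 = -1*86112 = -86112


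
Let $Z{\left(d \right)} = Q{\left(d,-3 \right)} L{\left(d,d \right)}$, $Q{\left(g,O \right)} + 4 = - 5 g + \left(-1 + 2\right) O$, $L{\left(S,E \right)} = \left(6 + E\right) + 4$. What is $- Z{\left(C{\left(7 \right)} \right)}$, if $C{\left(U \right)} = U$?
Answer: $714$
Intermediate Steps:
$L{\left(S,E \right)} = 10 + E$
$Q{\left(g,O \right)} = -4 + O - 5 g$ ($Q{\left(g,O \right)} = -4 + \left(- 5 g + \left(-1 + 2\right) O\right) = -4 + \left(- 5 g + 1 O\right) = -4 + \left(- 5 g + O\right) = -4 + \left(O - 5 g\right) = -4 + O - 5 g$)
$Z{\left(d \right)} = \left(-7 - 5 d\right) \left(10 + d\right)$ ($Z{\left(d \right)} = \left(-4 - 3 - 5 d\right) \left(10 + d\right) = \left(-7 - 5 d\right) \left(10 + d\right)$)
$- Z{\left(C{\left(7 \right)} \right)} = - \left(-1\right) \left(7 + 5 \cdot 7\right) \left(10 + 7\right) = - \left(-1\right) \left(7 + 35\right) 17 = - \left(-1\right) 42 \cdot 17 = \left(-1\right) \left(-714\right) = 714$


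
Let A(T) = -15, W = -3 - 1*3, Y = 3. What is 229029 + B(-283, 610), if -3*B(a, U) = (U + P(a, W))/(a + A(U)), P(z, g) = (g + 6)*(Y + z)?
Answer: 102376268/447 ≈ 2.2903e+5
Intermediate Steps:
W = -6 (W = -3 - 3 = -6)
P(z, g) = (3 + z)*(6 + g) (P(z, g) = (g + 6)*(3 + z) = (6 + g)*(3 + z) = (3 + z)*(6 + g))
B(a, U) = -U/(3*(-15 + a)) (B(a, U) = -(U + (18 + 3*(-6) + 6*a - 6*a))/(3*(a - 15)) = -(U + (18 - 18 + 6*a - 6*a))/(3*(-15 + a)) = -(U + 0)/(3*(-15 + a)) = -U/(3*(-15 + a)))
229029 + B(-283, 610) = 229029 - 1*610/(-45 + 3*(-283)) = 229029 - 1*610/(-45 - 849) = 229029 - 1*610/(-894) = 229029 - 1*610*(-1/894) = 229029 + 305/447 = 102376268/447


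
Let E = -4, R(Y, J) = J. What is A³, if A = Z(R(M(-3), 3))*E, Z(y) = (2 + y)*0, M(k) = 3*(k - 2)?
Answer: 0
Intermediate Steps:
M(k) = -6 + 3*k (M(k) = 3*(-2 + k) = -6 + 3*k)
Z(y) = 0
A = 0 (A = 0*(-4) = 0)
A³ = 0³ = 0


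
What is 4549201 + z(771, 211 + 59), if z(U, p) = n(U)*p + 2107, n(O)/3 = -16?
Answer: 4538348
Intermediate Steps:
n(O) = -48 (n(O) = 3*(-16) = -48)
z(U, p) = 2107 - 48*p (z(U, p) = -48*p + 2107 = 2107 - 48*p)
4549201 + z(771, 211 + 59) = 4549201 + (2107 - 48*(211 + 59)) = 4549201 + (2107 - 48*270) = 4549201 + (2107 - 12960) = 4549201 - 10853 = 4538348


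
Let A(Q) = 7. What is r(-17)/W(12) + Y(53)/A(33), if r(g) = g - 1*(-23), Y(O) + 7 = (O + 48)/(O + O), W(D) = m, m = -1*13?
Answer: -12785/9646 ≈ -1.3254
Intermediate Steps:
m = -13
W(D) = -13
Y(O) = -7 + (48 + O)/(2*O) (Y(O) = -7 + (O + 48)/(O + O) = -7 + (48 + O)/((2*O)) = -7 + (48 + O)*(1/(2*O)) = -7 + (48 + O)/(2*O))
r(g) = 23 + g (r(g) = g + 23 = 23 + g)
r(-17)/W(12) + Y(53)/A(33) = (23 - 17)/(-13) + (-13/2 + 24/53)/7 = 6*(-1/13) + (-13/2 + 24*(1/53))*(⅐) = -6/13 + (-13/2 + 24/53)*(⅐) = -6/13 - 641/106*⅐ = -6/13 - 641/742 = -12785/9646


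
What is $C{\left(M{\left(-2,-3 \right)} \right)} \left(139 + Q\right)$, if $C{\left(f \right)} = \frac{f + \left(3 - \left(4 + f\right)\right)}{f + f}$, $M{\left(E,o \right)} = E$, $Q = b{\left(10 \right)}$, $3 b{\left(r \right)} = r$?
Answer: $\frac{427}{12} \approx 35.583$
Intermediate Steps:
$b{\left(r \right)} = \frac{r}{3}$
$Q = \frac{10}{3}$ ($Q = \frac{1}{3} \cdot 10 = \frac{10}{3} \approx 3.3333$)
$C{\left(f \right)} = - \frac{1}{2 f}$ ($C{\left(f \right)} = \frac{f - \left(1 + f\right)}{2 f} = - \frac{1}{2 f}$)
$C{\left(M{\left(-2,-3 \right)} \right)} \left(139 + Q\right) = - \frac{1}{2 \left(-2\right)} \left(139 + \frac{10}{3}\right) = \left(- \frac{1}{2}\right) \left(- \frac{1}{2}\right) \frac{427}{3} = \frac{1}{4} \cdot \frac{427}{3} = \frac{427}{12}$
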